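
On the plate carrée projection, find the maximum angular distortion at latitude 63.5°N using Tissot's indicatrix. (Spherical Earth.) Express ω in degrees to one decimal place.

Plate carrée maps x = Rλ, y = Rφ. The meridian scale is h = 1 and the parallel scale is k = 1/cos φ = sec φ.
At 63.5°: h = 1.000, k = 2.241; principal scales a = 2.241, b = 1.000.
sin(ω/2) = (a − b)/(a + b) = 1.241/3.241 = 0.3829, so ω = 2 arcsin(0.3829) ≈ 45.0°.

45.0°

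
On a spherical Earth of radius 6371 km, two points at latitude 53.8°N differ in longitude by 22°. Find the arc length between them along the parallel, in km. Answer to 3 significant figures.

1440 km

Arc length along a parallel = R cos φ · Δλ (with Δλ in radians).
= 6371 × cos 53.8° × (22° × π/180) = 6371 × 0.5906 × 0.3840 ≈ 1440 km.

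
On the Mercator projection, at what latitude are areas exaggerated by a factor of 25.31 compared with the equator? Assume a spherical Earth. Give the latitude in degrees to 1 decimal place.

Mercator areal scale is sec²φ.
sec²φ = 25.31  ⇒  cos²φ = 0.03951  ⇒  cos φ = 0.1988.
φ = arccos(0.1988) ≈ 78.5°.

78.5°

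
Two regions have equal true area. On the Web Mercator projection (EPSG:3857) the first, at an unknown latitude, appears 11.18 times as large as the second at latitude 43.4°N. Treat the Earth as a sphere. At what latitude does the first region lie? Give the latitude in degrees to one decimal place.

77.4°

On Mercator, (apparent₁)/(apparent₂) = sec²φ₁ / sec²φ₂ when true areas are equal.
cos²φ₂ / cos²φ₁ = 11.18  ⇒  cos φ₁ = cos 43.4° / √11.18 = 0.7266/3.344 = 0.2173.
φ₁ = arccos(0.2173) ≈ 77.4°.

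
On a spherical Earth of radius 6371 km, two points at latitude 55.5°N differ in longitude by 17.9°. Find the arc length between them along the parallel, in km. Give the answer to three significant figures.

Arc length along a parallel = R cos φ · Δλ (with Δλ in radians).
= 6371 × cos 55.5° × (17.9° × π/180) = 6371 × 0.5664 × 0.3124 ≈ 1130 km.

1130 km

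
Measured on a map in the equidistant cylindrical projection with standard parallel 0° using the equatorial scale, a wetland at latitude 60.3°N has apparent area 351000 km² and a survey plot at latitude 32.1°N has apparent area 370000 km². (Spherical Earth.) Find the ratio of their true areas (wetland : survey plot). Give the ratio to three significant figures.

Plate carrée has h = 1 and k = sec φ, giving areal scale sec φ; true area = (apparent area) · cos φ.
True area of wetland: 351000 × cos(60.3°) = 351000 × 0.4955 = 173900 km².
True area of survey plot: 370000 × cos(32.1°) = 370000 × 0.8471 = 313400 km².
Ratio = 173900 / 313400 ≈ 0.555.

0.555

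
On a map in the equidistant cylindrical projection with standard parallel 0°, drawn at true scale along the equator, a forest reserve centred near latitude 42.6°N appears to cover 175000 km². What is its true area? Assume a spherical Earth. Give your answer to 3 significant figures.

Plate carrée maps x = Rλ, y = Rφ. The meridian scale is h = 1 and the parallel scale is k = 1/cos φ = sec φ.
Areal scale = h·k = 1 × sec φ; at 42.6°, h = 1.000, k = 1.359, so h·k = 1.359.
True area = apparent / (areal scale) = 175000 / 1.359 ≈ 129000 km².

129000 km²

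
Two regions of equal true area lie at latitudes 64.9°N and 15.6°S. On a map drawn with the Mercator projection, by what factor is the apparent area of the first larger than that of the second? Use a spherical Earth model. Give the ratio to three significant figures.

5.16

Mercator is conformal with k = sec φ, so areal scale = k² = sec²φ.
At 64.9°: sec²(64.9°) = 1/0.4242² = 5.557.
At 15.6°: sec²(15.6°) = 1/0.9632² = 1.078.
Ratio = 5.557/1.078 = cos²(15.6°)/cos²(64.9°) ≈ 5.16.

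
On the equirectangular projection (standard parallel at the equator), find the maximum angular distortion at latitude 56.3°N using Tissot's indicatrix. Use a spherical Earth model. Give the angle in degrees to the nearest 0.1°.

For the equirectangular projection with φ₀ = 0 (plate carrée), h = 1 along meridians and k = sec φ along parallels.
At 56.3°: h = 1.000, k = 1.802; principal scales a = 1.802, b = 1.000.
sin(ω/2) = (a − b)/(a + b) = 0.8023/2.802 = 0.2863, so ω = 2 arcsin(0.2863) ≈ 33.3°.

33.3°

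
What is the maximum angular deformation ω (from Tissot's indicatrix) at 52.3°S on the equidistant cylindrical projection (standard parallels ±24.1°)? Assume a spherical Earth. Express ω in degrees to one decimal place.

In the equirectangular projection with standard parallel φ₀ = 24.1° (x = Rλ cos φ₀, y = Rφ), meridians are true-scale (h = 1) and the parallel scale is k = cos φ₀ / cos φ.
At 52.3°: h = 1.000, k = 1.493; principal scales a = 1.493, b = 1.000.
sin(ω/2) = (a − b)/(a + b) = 0.4927/2.493 = 0.1977, so ω = 2 arcsin(0.1977) ≈ 22.8°.

22.8°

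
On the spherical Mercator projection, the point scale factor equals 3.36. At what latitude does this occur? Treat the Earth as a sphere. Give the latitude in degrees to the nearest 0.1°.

72.7°

Mercator scale is k = sec φ = 1/cos φ.
1/cos φ = 3.36  ⇒  cos φ = 0.2976  ⇒  φ = arccos(0.2976) ≈ 72.7°.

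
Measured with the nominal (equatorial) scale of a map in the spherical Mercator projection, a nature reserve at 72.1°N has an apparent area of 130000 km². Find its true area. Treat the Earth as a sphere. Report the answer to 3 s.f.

12300 km²

Mercator is conformal, so the point scale is isotropic: h = k = sec φ = 1/cos φ.
Areal scale = k² = sec²φ = 1/cos²(72.1°) = 1/0.3074² = 10.59.
True area = apparent / (areal scale) = 130000 / 10.59 ≈ 12300 km².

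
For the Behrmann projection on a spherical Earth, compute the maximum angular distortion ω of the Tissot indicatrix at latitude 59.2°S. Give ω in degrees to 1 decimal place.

Behrmann is a cylindrical equal-area projection with standard parallels at ±30°. Cylindrical equal-area (φ₀ = 30°): h = cos φ / cos 30° along meridians, k = cos 30° / cos φ along parallels; h·k = 1.
At 59.2°: h = 0.5913, k = 1.691; principal scales a = 1.691, b = 0.5913.
sin(ω/2) = (a − b)/(a + b) = 1.100/2.283 = 0.4819, so ω = 2 arcsin(0.4819) ≈ 57.6°.

57.6°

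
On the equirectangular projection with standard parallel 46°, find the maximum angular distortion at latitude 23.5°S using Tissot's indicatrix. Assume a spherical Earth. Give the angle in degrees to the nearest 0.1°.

15.9°

With standard parallel φ₀ = 46°, the equirectangular projection gives x = Rλ cos φ₀, y = Rφ, so h = 1 and k = cos 46° / cos φ.
At 23.5°: h = 1.000, k = 0.7575; principal scales a = 1.000, b = 0.7575.
sin(ω/2) = (a − b)/(a + b) = 0.2425/1.757 = 0.1380, so ω = 2 arcsin(0.1380) ≈ 15.9°.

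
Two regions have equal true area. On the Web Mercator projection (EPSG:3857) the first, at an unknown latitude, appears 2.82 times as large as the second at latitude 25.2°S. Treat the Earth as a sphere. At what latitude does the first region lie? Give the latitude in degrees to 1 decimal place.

Mercator areal scale is sec²φ, so apparent-area ratio = sec²φ₁ / sec²φ₂ = cos²φ₂ / cos²φ₁.
cos²φ₂ / cos²φ₁ = 2.82  ⇒  cos φ₁ = cos 25.2° / √2.82 = 0.9048/1.679 = 0.5388.
φ₁ = arccos(0.5388) ≈ 57.4°.

57.4°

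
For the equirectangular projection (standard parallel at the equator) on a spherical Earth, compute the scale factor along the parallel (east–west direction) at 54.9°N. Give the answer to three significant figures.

In the plate carrée (x = Rλ, y = Rφ), meridians are true-scale (h = 1) and parallels are stretched by k = sec φ.
k = 1/cos 54.9° = 1/0.5750 = 1.739.

1.74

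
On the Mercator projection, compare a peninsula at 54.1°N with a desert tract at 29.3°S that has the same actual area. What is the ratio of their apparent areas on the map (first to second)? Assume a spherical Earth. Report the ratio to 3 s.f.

Mercator is conformal with k = sec φ, so areal scale = k² = sec²φ.
At 54.1°: sec²(54.1°) = 1/0.5864² = 2.908.
At 29.3°: sec²(29.3°) = 1/0.8721² = 1.315.
Ratio = 2.908/1.315 = cos²(29.3°)/cos²(54.1°) ≈ 2.21.

2.21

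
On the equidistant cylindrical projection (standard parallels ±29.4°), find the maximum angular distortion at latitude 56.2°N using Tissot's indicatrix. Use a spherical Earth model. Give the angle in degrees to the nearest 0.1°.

25.5°

With standard parallel φ₀ = 29.4°, the equirectangular projection gives x = Rλ cos φ₀, y = Rφ, so h = 1 and k = cos 29.4° / cos φ.
At 56.2°: h = 1.000, k = 1.566; principal scales a = 1.566, b = 1.000.
sin(ω/2) = (a − b)/(a + b) = 0.5661/2.566 = 0.2206, so ω = 2 arcsin(0.2206) ≈ 25.5°.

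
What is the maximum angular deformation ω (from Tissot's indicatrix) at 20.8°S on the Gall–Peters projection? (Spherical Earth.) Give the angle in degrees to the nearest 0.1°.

Gall–Peters is a cylindrical equal-area projection with standard parallels at ±45°. Cylindrical equal-area (φ₀ = 45°): h = cos φ / cos 45° along meridians, k = cos 45° / cos φ along parallels; h·k = 1.
At 20.8°: h = 1.322, k = 0.7564; principal scales a = 1.322, b = 0.7564.
sin(ω/2) = (a − b)/(a + b) = 0.5656/2.078 = 0.2721, so ω = 2 arcsin(0.2721) ≈ 31.6°.

31.6°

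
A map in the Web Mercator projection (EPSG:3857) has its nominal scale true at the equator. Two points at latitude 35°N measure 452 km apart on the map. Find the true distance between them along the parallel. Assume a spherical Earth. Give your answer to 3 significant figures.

The Mercator projection is conformal; its linear scale factor is the same in every direction and equals sec φ = 1/cos φ.
Along the parallel at 35°, map distances are exaggerated by k = sec 35° = 1.221.
True distance = 452 / 1.221 = 452 × cos 35° ≈ 370 km.

370 km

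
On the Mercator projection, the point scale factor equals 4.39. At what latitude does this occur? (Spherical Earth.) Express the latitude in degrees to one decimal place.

Mercator scale is k = sec φ = 1/cos φ.
1/cos φ = 4.39  ⇒  cos φ = 0.2278  ⇒  φ = arccos(0.2278) ≈ 76.8°.

76.8°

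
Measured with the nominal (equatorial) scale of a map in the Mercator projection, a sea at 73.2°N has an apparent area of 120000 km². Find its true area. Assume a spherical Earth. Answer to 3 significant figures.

For Mercator, h = k = sec φ (a conformal cylindrical projection has a single point scale, 1/cos φ).
Areal scale = k² = sec²φ = 1/cos²(73.2°) = 1/0.2890² = 11.97.
True area = apparent / (areal scale) = 120000 / 11.97 ≈ 10000 km².

10000 km²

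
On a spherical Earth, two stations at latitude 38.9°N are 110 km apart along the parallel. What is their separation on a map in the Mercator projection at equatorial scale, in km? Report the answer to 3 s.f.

Mercator is conformal, so the point scale is isotropic: h = k = sec φ = 1/cos φ.
Along the parallel, k = sec 38.9° = 1/0.7782 = 1.285.
Map distance = 110 × 1.285 ≈ 141 km.

141 km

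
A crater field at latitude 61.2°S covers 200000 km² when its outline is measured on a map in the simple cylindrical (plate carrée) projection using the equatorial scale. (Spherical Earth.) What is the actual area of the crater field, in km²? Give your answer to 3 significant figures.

In the plate carrée (x = Rλ, y = Rφ), meridians are true-scale (h = 1) and parallels are stretched by k = sec φ.
Areal scale = h·k = 1 × sec φ; at 61.2°, h = 1.000, k = 2.076, so h·k = 2.076.
True area = apparent / (areal scale) = 200000 / 2.076 ≈ 96400 km².

96400 km²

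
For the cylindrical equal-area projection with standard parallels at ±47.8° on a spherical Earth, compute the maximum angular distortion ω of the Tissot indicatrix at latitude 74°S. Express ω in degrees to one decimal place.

For cylindrical equal-area with standard parallel φ₀, h = cos φ / cos φ₀ and k = cos φ₀ / cos φ, so h·k = 1.
At 74°: h = 0.4103, k = 2.437; principal scales a = 2.437, b = 0.4103.
sin(ω/2) = (a − b)/(a + b) = 2.027/2.847 = 0.7118, so ω = 2 arcsin(0.7118) ≈ 90.8°.

90.8°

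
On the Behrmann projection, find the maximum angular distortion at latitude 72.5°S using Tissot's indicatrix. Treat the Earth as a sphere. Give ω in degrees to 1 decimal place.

Behrmann is a cylindrical equal-area projection with standard parallels at ±30°. A cylindrical equal-area projection with standard parallel φ₀ has meridian scale h = cos φ / cos φ₀ and parallel scale k = cos φ₀ / cos φ (so areas are preserved, h·k = 1).
At 72.5°: h = 0.3472, k = 2.880; principal scales a = 2.880, b = 0.3472.
sin(ω/2) = (a − b)/(a + b) = 2.533/3.227 = 0.7848, so ω = 2 arcsin(0.7848) ≈ 103.4°.

103.4°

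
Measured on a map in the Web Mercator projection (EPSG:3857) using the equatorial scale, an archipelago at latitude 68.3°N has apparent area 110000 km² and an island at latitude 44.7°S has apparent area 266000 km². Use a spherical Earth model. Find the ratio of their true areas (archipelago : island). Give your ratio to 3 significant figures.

On Mercator the areal scale is sec²φ, so true area = apparent × cos²φ.
True area of archipelago: 110000 × cos²(68.3°) = 110000 × 0.1367 = 15040 km².
True area of island: 266000 × cos²(44.7°) = 266000 × 0.5052 = 134400 km².
Ratio = 15040 / 134400 ≈ 0.112.

0.112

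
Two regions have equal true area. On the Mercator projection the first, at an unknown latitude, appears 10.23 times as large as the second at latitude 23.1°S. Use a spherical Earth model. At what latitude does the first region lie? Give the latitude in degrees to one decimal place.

For equal true areas on Mercator, apparent areas scale as sec²φ, so the ratio is cos²φ₂ / cos²φ₁.
cos²φ₂ / cos²φ₁ = 10.23  ⇒  cos φ₁ = cos 23.1° / √10.23 = 0.9198/3.198 = 0.2876.
φ₁ = arccos(0.2876) ≈ 73.3°.

73.3°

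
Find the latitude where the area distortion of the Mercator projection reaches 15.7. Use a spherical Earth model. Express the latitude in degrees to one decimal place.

Mercator areal scale is sec²φ.
sec²φ = 15.7  ⇒  cos²φ = 0.06369  ⇒  cos φ = 0.2524.
φ = arccos(0.2524) ≈ 75.4°.

75.4°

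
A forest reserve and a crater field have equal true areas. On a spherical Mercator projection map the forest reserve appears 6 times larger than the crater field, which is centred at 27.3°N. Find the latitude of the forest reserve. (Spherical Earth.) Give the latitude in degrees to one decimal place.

68.7°

Mercator areal scale is sec²φ, so apparent-area ratio = sec²φ₁ / sec²φ₂ = cos²φ₂ / cos²φ₁.
cos²φ₂ / cos²φ₁ = 6  ⇒  cos φ₁ = cos 27.3° / √6 = 0.8886/2.449 = 0.3628.
φ₁ = arccos(0.3628) ≈ 68.7°.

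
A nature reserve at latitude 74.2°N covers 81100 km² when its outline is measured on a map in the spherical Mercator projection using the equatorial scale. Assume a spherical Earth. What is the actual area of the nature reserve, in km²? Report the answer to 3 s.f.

6010 km²

Mercator is conformal, so the point scale is isotropic: h = k = sec φ = 1/cos φ.
Areal scale = k² = sec²φ = 1/cos²(74.2°) = 1/0.2723² = 13.49.
True area = apparent / (areal scale) = 81100 / 13.49 ≈ 6010 km².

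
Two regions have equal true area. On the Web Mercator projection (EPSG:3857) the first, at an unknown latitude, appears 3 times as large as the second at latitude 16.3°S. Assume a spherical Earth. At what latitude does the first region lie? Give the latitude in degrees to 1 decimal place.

56.3°

On Mercator, (apparent₁)/(apparent₂) = sec²φ₁ / sec²φ₂ when true areas are equal.
cos²φ₂ / cos²φ₁ = 3  ⇒  cos φ₁ = cos 16.3° / √3 = 0.9598/1.732 = 0.5541.
φ₁ = arccos(0.5541) ≈ 56.3°.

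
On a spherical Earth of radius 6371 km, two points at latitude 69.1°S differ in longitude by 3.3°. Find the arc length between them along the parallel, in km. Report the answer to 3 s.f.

131 km

Arc length along a parallel = R cos φ · Δλ (with Δλ in radians).
= 6371 × cos 69.1° × (3.3° × π/180) = 6371 × 0.3567 × 0.05760 ≈ 131 km.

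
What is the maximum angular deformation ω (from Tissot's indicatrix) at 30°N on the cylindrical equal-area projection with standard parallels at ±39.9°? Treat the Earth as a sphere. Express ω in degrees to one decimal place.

13.9°

A cylindrical equal-area projection with standard parallel φ₀ has meridian scale h = cos φ / cos φ₀ and parallel scale k = cos φ₀ / cos φ (so areas are preserved, h·k = 1).
At 30°: h = 1.129, k = 0.8858; principal scales a = 1.129, b = 0.8858.
sin(ω/2) = (a − b)/(a + b) = 0.2430/2.015 = 0.1206, so ω = 2 arcsin(0.1206) ≈ 13.9°.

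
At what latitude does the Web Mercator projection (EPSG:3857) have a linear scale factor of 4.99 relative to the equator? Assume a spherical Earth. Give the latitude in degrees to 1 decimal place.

Mercator scale is k = sec φ = 1/cos φ.
1/cos φ = 4.99  ⇒  cos φ = 0.2004  ⇒  φ = arccos(0.2004) ≈ 78.4°.

78.4°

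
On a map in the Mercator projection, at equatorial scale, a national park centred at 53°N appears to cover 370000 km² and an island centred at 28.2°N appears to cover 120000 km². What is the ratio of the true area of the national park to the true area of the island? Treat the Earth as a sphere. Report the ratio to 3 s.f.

1.44

Since Mercator area scale is 1/cos²φ, the true area equals the apparent area multiplied by cos²φ.
True area of national park: 370000 × cos²(53°) = 370000 × 0.3622 = 134000 km².
True area of island: 120000 × cos²(28.2°) = 120000 × 0.7767 = 93200 km².
Ratio = 134000 / 93200 ≈ 1.44.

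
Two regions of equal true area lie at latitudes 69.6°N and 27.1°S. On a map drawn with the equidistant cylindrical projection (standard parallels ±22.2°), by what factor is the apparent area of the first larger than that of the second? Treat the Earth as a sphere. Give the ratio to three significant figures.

In the equirectangular projection with standard parallel φ₀ = 22.2° (x = Rλ cos φ₀, y = Rφ), meridians are true-scale (h = 1) and the parallel scale is k = cos φ₀ / cos φ.
Areal scale at 69.6°: h·k = 1.000 × 2.656 = 2.656.
Areal scale at 27.1°: h·k = 1.000 × 1.040 = 1.040.
Ratio = 2.656/1.040 ≈ 2.55.

2.55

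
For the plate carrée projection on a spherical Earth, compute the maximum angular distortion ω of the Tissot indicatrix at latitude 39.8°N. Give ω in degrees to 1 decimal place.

15.1°

Plate carrée maps x = Rλ, y = Rφ. The meridian scale is h = 1 and the parallel scale is k = 1/cos φ = sec φ.
At 39.8°: h = 1.000, k = 1.302; principal scales a = 1.302, b = 1.000.
sin(ω/2) = (a − b)/(a + b) = 0.3016/2.302 = 0.1310, so ω = 2 arcsin(0.1310) ≈ 15.1°.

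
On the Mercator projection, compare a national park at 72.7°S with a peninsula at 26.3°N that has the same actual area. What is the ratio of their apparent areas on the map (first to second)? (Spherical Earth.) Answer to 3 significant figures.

9.09

On Mercator, area is exaggerated by sec²φ = 1/cos²φ.
At 72.7°: sec²(72.7°) = 1/0.2974² = 11.31.
At 26.3°: sec²(26.3°) = 1/0.8965² = 1.244.
Ratio = 11.31/1.244 = cos²(26.3°)/cos²(72.7°) ≈ 9.09.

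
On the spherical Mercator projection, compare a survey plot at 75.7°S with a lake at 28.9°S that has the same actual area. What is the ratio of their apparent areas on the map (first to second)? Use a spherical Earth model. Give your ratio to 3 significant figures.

12.6

On Mercator, area is exaggerated by sec²φ = 1/cos²φ.
At 75.7°: sec²(75.7°) = 1/0.2470² = 16.39.
At 28.9°: sec²(28.9°) = 1/0.8755² = 1.305.
Ratio = 16.39/1.305 = cos²(28.9°)/cos²(75.7°) ≈ 12.6.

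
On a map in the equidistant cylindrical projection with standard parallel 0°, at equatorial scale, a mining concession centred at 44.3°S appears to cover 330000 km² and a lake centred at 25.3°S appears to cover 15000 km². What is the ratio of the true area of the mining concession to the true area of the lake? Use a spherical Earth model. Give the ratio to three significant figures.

17.4

Plate carrée has h = 1 and k = sec φ, giving areal scale sec φ; true area = (apparent area) · cos φ.
True area of mining concession: 330000 × cos(44.3°) = 330000 × 0.7157 = 236200 km².
True area of lake: 15000 × cos(25.3°) = 15000 × 0.9041 = 13560 km².
Ratio = 236200 / 13560 ≈ 17.4.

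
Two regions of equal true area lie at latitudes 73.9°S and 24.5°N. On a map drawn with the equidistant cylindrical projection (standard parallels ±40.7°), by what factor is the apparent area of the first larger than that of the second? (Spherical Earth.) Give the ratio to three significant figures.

3.28

The equidistant cylindrical projection with φ₀ = 40.7° has h = 1 (meridians true) and k = cos φ₀ / cos φ along parallels.
Areal scale at 73.9°: h·k = 1.000 × 2.734 = 2.734.
Areal scale at 24.5°: h·k = 1.000 × 0.8332 = 0.8332.
Ratio = 2.734/0.8332 ≈ 3.28.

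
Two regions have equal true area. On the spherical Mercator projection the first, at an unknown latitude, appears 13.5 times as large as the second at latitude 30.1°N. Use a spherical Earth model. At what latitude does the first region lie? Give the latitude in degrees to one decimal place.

For equal true areas on Mercator, apparent areas scale as sec²φ, so the ratio is cos²φ₂ / cos²φ₁.
cos²φ₂ / cos²φ₁ = 13.5  ⇒  cos φ₁ = cos 30.1° / √13.5 = 0.8652/3.674 = 0.2355.
φ₁ = arccos(0.2355) ≈ 76.4°.

76.4°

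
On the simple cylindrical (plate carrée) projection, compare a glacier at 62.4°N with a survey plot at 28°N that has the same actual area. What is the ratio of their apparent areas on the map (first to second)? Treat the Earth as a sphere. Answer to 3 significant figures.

1.91

In the plate carrée (x = Rλ, y = Rφ), meridians are true-scale (h = 1) and parallels are stretched by k = sec φ.
Areal scale at 62.4°: h·k = 1.000 × 2.158 = 2.158.
Areal scale at 28°: h·k = 1.000 × 1.133 = 1.133.
Ratio = 2.158/1.133 ≈ 1.91.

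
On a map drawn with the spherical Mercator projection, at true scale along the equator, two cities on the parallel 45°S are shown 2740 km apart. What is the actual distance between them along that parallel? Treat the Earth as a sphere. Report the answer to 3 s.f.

The Mercator projection is conformal; its linear scale factor is the same in every direction and equals sec φ = 1/cos φ.
Along the parallel at 45°, map distances are exaggerated by k = sec 45° = 1.414.
True distance = 2740 / 1.414 = 2740 × cos 45° ≈ 1940 km.

1940 km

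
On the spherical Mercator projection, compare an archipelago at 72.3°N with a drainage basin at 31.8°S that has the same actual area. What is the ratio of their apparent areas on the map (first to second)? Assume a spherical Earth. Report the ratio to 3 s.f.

7.81

Mercator is conformal with k = sec φ, so areal scale = k² = sec²φ.
At 72.3°: sec²(72.3°) = 1/0.3040² = 10.82.
At 31.8°: sec²(31.8°) = 1/0.8499² = 1.384.
Ratio = 10.82/1.384 = cos²(31.8°)/cos²(72.3°) ≈ 7.81.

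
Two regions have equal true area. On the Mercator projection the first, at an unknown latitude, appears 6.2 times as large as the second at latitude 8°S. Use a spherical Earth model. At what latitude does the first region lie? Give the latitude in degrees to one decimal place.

On Mercator, (apparent₁)/(apparent₂) = sec²φ₁ / sec²φ₂ when true areas are equal.
cos²φ₂ / cos²φ₁ = 6.2  ⇒  cos φ₁ = cos 8° / √6.2 = 0.9903/2.490 = 0.3977.
φ₁ = arccos(0.3977) ≈ 66.6°.

66.6°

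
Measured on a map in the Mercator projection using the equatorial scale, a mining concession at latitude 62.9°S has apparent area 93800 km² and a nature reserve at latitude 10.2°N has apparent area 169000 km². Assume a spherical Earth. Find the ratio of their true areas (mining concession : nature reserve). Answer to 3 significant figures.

0.119

On Mercator the areal scale is sec²φ, so true area = apparent × cos²φ.
True area of mining concession: 93800 × cos²(62.9°) = 93800 × 0.2075 = 19470 km².
True area of nature reserve: 169000 × cos²(10.2°) = 169000 × 0.9686 = 163700 km².
Ratio = 19470 / 163700 ≈ 0.119.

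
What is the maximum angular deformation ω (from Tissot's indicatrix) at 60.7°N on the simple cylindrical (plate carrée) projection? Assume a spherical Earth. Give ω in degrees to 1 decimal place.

Plate carrée maps x = Rλ, y = Rφ. The meridian scale is h = 1 and the parallel scale is k = 1/cos φ = sec φ.
At 60.7°: h = 1.000, k = 2.043; principal scales a = 2.043, b = 1.000.
sin(ω/2) = (a − b)/(a + b) = 1.043/3.043 = 0.3428, so ω = 2 arcsin(0.3428) ≈ 40.1°.

40.1°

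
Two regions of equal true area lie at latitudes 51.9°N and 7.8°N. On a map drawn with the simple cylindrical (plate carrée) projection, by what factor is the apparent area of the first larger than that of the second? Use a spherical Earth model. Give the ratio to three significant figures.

1.61

In the plate carrée (x = Rλ, y = Rφ), meridians are true-scale (h = 1) and parallels are stretched by k = sec φ.
Areal scale at 51.9°: h·k = 1.000 × 1.621 = 1.621.
Areal scale at 7.8°: h·k = 1.000 × 1.009 = 1.009.
Ratio = 1.621/1.009 ≈ 1.61.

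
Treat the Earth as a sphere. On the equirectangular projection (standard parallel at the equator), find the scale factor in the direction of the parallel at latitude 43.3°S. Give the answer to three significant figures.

For the equirectangular projection with φ₀ = 0 (plate carrée), h = 1 along meridians and k = sec φ along parallels.
k = 1/cos 43.3° = 1/0.7278 = 1.374.

1.37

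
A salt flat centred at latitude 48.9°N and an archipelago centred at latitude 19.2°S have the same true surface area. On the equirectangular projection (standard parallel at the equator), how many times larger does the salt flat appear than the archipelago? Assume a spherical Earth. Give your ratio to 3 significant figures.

1.44

In the plate carrée (x = Rλ, y = Rφ), meridians are true-scale (h = 1) and parallels are stretched by k = sec φ.
Areal scale at 48.9°: h·k = 1.000 × 1.521 = 1.521.
Areal scale at 19.2°: h·k = 1.000 × 1.059 = 1.059.
Ratio = 1.521/1.059 ≈ 1.44.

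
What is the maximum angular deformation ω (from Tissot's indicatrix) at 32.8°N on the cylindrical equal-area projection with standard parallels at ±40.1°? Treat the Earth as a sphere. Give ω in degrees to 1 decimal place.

A cylindrical equal-area projection with standard parallel φ₀ has meridian scale h = cos φ / cos φ₀ and parallel scale k = cos φ₀ / cos φ (so areas are preserved, h·k = 1).
At 32.8°: h = 1.099, k = 0.9100; principal scales a = 1.099, b = 0.9100.
sin(ω/2) = (a − b)/(a + b) = 0.1889/2.009 = 0.09402, so ω = 2 arcsin(0.09402) ≈ 10.8°.

10.8°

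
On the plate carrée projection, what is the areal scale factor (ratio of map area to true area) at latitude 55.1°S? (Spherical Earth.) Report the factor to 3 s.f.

Plate carrée maps x = Rλ, y = Rφ. The meridian scale is h = 1 and the parallel scale is k = 1/cos φ = sec φ.
Areal scale = h·k = 1 × sec φ; at 55.1°, h = 1.000, k = 1.748, so h·k = 1.748.

1.75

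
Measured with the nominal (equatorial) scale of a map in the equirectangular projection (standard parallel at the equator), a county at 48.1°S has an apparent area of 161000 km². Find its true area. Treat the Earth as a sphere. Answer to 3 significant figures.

108000 km²

Plate carrée maps x = Rλ, y = Rφ. The meridian scale is h = 1 and the parallel scale is k = 1/cos φ = sec φ.
Areal scale = h·k = 1 × sec φ; at 48.1°, h = 1.000, k = 1.497, so h·k = 1.497.
True area = apparent / (areal scale) = 161000 / 1.497 ≈ 108000 km².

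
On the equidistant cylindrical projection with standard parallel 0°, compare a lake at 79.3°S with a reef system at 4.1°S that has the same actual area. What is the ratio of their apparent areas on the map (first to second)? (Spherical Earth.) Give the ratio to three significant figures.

5.37

For the equirectangular projection with φ₀ = 0 (plate carrée), h = 1 along meridians and k = sec φ along parallels.
Areal scale at 79.3°: h·k = 1.000 × 5.386 = 5.386.
Areal scale at 4.1°: h·k = 1.000 × 1.003 = 1.003.
Ratio = 5.386/1.003 ≈ 5.37.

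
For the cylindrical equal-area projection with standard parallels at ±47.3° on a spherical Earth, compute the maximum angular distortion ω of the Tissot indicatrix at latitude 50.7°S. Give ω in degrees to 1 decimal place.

7.8°

For cylindrical equal-area with standard parallel φ₀, h = cos φ / cos φ₀ and k = cos φ₀ / cos φ, so h·k = 1.
At 50.7°: h = 0.9340, k = 1.071; principal scales a = 1.071, b = 0.9340.
sin(ω/2) = (a − b)/(a + b) = 0.1367/2.005 = 0.06820, so ω = 2 arcsin(0.06820) ≈ 7.8°.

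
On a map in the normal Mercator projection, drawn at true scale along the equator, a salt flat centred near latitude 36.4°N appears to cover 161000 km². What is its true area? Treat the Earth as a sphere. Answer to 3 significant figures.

104000 km²

Mercator is conformal, so the point scale is isotropic: h = k = sec φ = 1/cos φ.
Areal scale = k² = sec²φ = 1/cos²(36.4°) = 1/0.8049² = 1.544.
True area = apparent / (areal scale) = 161000 / 1.544 ≈ 104000 km².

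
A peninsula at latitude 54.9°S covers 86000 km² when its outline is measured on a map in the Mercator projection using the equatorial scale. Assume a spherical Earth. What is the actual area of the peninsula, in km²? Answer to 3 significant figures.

28400 km²

Mercator is conformal, so the point scale is isotropic: h = k = sec φ = 1/cos φ.
Areal scale = k² = sec²φ = 1/cos²(54.9°) = 1/0.5750² = 3.025.
True area = apparent / (areal scale) = 86000 / 3.025 ≈ 28400 km².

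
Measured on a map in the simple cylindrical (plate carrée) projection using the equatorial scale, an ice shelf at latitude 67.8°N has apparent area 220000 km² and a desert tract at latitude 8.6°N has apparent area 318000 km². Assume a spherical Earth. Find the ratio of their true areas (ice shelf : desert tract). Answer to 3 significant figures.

0.264

Plate carrée has h = 1 and k = sec φ, giving areal scale sec φ; true area = (apparent area) · cos φ.
True area of ice shelf: 220000 × cos(67.8°) = 220000 × 0.3778 = 83120 km².
True area of desert tract: 318000 × cos(8.6°) = 318000 × 0.9888 = 314400 km².
Ratio = 83120 / 314400 ≈ 0.264.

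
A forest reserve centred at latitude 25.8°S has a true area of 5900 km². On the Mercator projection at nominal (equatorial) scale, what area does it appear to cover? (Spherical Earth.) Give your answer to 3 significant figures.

7280 km²

The Mercator projection is conformal; its linear scale factor is the same in every direction and equals sec φ = 1/cos φ.
Areal scale = k² = sec²φ = 1/cos²(25.8°) = 1/0.9003² = 1.234.
Apparent area = 5900 × 1.234 ≈ 7280 km².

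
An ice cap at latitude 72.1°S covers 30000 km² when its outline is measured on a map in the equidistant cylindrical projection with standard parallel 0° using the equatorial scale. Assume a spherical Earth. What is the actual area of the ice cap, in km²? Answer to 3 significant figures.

Plate carrée maps x = Rλ, y = Rφ. The meridian scale is h = 1 and the parallel scale is k = 1/cos φ = sec φ.
Areal scale = h·k = 1 × sec φ; at 72.1°, h = 1.000, k = 3.254, so h·k = 3.254.
True area = apparent / (areal scale) = 30000 / 3.254 ≈ 9220 km².

9220 km²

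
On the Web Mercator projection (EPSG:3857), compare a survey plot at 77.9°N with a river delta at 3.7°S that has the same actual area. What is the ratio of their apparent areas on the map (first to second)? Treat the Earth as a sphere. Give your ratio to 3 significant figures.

On Mercator, area is exaggerated by sec²φ = 1/cos²φ.
At 77.9°: sec²(77.9°) = 1/0.2096² = 22.76.
At 3.7°: sec²(3.7°) = 1/0.9979² = 1.004.
Ratio = 22.76/1.004 = cos²(3.7°)/cos²(77.9°) ≈ 22.7.

22.7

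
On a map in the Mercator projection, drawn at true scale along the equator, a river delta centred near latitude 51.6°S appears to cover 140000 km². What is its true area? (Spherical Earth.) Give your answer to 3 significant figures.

54000 km²

The Mercator projection is conformal; its linear scale factor is the same in every direction and equals sec φ = 1/cos φ.
Areal scale = k² = sec²φ = 1/cos²(51.6°) = 1/0.6211² = 2.592.
True area = apparent / (areal scale) = 140000 / 2.592 ≈ 54000 km².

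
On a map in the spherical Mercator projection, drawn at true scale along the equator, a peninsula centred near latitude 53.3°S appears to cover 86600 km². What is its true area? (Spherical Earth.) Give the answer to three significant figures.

For Mercator, h = k = sec φ (a conformal cylindrical projection has a single point scale, 1/cos φ).
Areal scale = k² = sec²φ = 1/cos²(53.3°) = 1/0.5976² = 2.800.
True area = apparent / (areal scale) = 86600 / 2.800 ≈ 30900 km².

30900 km²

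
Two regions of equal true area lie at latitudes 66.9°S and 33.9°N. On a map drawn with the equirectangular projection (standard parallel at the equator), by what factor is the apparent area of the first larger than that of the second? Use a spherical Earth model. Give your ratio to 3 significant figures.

Plate carrée maps x = Rλ, y = Rφ. The meridian scale is h = 1 and the parallel scale is k = 1/cos φ = sec φ.
Areal scale at 66.9°: h·k = 1.000 × 2.549 = 2.549.
Areal scale at 33.9°: h·k = 1.000 × 1.205 = 1.205.
Ratio = 2.549/1.205 ≈ 2.12.

2.12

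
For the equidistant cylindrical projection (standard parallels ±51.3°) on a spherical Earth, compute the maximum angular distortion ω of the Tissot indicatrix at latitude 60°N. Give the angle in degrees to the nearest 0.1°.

12.8°

With standard parallel φ₀ = 51.3°, the equirectangular projection gives x = Rλ cos φ₀, y = Rφ, so h = 1 and k = cos 51.3° / cos φ.
At 60°: h = 1.000, k = 1.250; principal scales a = 1.250, b = 1.000.
sin(ω/2) = (a − b)/(a + b) = 0.2505/2.250 = 0.1113, so ω = 2 arcsin(0.1113) ≈ 12.8°.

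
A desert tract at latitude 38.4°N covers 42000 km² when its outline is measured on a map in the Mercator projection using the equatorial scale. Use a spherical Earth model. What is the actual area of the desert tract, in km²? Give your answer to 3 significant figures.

25800 km²

The Mercator projection is conformal; its linear scale factor is the same in every direction and equals sec φ = 1/cos φ.
Areal scale = k² = sec²φ = 1/cos²(38.4°) = 1/0.7837² = 1.628.
True area = apparent / (areal scale) = 42000 / 1.628 ≈ 25800 km².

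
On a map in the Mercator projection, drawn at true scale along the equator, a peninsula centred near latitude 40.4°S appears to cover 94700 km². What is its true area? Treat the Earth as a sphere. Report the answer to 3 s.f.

54900 km²

The Mercator projection is conformal; its linear scale factor is the same in every direction and equals sec φ = 1/cos φ.
Areal scale = k² = sec²φ = 1/cos²(40.4°) = 1/0.7615² = 1.724.
True area = apparent / (areal scale) = 94700 / 1.724 ≈ 54900 km².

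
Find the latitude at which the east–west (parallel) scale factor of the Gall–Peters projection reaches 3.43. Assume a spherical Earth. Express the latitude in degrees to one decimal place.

Gall–Peters is a cylindrical equal-area projection with standard parallels at ±45°. A cylindrical equal-area projection with standard parallel φ₀ has meridian scale h = cos φ / cos φ₀ and parallel scale k = cos φ₀ / cos φ (so areas are preserved, h·k = 1).
k = cos φ₀ / cos φ = 3.43  ⇒  cos φ = cos 45° / 3.43 = 0.2062.
φ = arccos(0.2062) ≈ 78.1°.

78.1°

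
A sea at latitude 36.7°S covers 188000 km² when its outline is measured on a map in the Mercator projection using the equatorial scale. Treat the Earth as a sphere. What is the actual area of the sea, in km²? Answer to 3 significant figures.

The Mercator projection is conformal; its linear scale factor is the same in every direction and equals sec φ = 1/cos φ.
Areal scale = k² = sec²φ = 1/cos²(36.7°) = 1/0.8018² = 1.556.
True area = apparent / (areal scale) = 188000 / 1.556 ≈ 121000 km².

121000 km²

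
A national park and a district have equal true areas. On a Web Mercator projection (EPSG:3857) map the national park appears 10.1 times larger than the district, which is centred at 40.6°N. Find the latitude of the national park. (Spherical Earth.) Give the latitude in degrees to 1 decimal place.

Mercator areal scale is sec²φ, so apparent-area ratio = sec²φ₁ / sec²φ₂ = cos²φ₂ / cos²φ₁.
cos²φ₂ / cos²φ₁ = 10.1  ⇒  cos φ₁ = cos 40.6° / √10.1 = 0.7593/3.178 = 0.2389.
φ₁ = arccos(0.2389) ≈ 76.2°.

76.2°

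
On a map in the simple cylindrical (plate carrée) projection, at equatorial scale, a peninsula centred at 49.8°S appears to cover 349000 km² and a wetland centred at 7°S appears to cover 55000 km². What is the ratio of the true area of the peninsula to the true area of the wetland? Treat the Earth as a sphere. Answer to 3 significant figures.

4.13

Plate carrée has h = 1 and k = sec φ, giving areal scale sec φ; true area = (apparent area) · cos φ.
True area of peninsula: 349000 × cos(49.8°) = 349000 × 0.6455 = 225300 km².
True area of wetland: 55000 × cos(7°) = 55000 × 0.9925 = 54590 km².
Ratio = 225300 / 54590 ≈ 4.13.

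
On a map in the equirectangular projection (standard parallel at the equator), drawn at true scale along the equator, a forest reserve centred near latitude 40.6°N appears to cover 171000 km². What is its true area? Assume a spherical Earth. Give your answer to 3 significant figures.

130000 km²

For the equirectangular projection with φ₀ = 0 (plate carrée), h = 1 along meridians and k = sec φ along parallels.
Areal scale = h·k = 1 × sec φ; at 40.6°, h = 1.000, k = 1.317, so h·k = 1.317.
True area = apparent / (areal scale) = 171000 / 1.317 ≈ 130000 km².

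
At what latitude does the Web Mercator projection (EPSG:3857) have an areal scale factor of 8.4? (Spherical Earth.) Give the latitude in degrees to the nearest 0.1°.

69.8°

Mercator areal scale is sec²φ.
sec²φ = 8.4  ⇒  cos²φ = 0.1190  ⇒  cos φ = 0.3450.
φ = arccos(0.3450) ≈ 69.8°.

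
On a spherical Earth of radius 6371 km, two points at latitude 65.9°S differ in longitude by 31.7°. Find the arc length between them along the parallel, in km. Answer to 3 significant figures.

Arc length along a parallel = R cos φ · Δλ (with Δλ in radians).
= 6371 × cos 65.9° × (31.7° × π/180) = 6371 × 0.4083 × 0.5533 ≈ 1440 km.

1440 km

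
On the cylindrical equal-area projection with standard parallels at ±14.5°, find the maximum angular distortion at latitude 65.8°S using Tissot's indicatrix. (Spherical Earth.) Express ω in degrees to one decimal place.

A cylindrical equal-area projection with standard parallel φ₀ has meridian scale h = cos φ / cos φ₀ and parallel scale k = cos φ₀ / cos φ (so areas are preserved, h·k = 1).
At 65.8°: h = 0.4234, k = 2.362; principal scales a = 2.362, b = 0.4234.
sin(ω/2) = (a − b)/(a + b) = 1.938/2.785 = 0.6960, so ω = 2 arcsin(0.6960) ≈ 88.2°.

88.2°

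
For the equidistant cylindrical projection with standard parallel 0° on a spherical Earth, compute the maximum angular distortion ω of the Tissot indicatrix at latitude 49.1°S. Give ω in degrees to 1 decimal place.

For the equirectangular projection with φ₀ = 0 (plate carrée), h = 1 along meridians and k = sec φ along parallels.
At 49.1°: h = 1.000, k = 1.527; principal scales a = 1.527, b = 1.000.
sin(ω/2) = (a − b)/(a + b) = 0.5273/2.527 = 0.2086, so ω = 2 arcsin(0.2086) ≈ 24.1°.

24.1°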